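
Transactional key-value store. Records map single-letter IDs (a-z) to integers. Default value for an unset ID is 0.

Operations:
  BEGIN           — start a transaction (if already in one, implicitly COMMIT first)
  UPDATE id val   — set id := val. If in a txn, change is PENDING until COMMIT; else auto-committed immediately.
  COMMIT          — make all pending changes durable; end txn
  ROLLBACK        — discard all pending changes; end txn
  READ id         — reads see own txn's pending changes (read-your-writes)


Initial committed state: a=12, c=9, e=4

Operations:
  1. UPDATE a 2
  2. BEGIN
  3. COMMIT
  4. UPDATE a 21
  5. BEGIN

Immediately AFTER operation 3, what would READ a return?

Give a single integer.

Answer: 2

Derivation:
Initial committed: {a=12, c=9, e=4}
Op 1: UPDATE a=2 (auto-commit; committed a=2)
Op 2: BEGIN: in_txn=True, pending={}
Op 3: COMMIT: merged [] into committed; committed now {a=2, c=9, e=4}
After op 3: visible(a) = 2 (pending={}, committed={a=2, c=9, e=4})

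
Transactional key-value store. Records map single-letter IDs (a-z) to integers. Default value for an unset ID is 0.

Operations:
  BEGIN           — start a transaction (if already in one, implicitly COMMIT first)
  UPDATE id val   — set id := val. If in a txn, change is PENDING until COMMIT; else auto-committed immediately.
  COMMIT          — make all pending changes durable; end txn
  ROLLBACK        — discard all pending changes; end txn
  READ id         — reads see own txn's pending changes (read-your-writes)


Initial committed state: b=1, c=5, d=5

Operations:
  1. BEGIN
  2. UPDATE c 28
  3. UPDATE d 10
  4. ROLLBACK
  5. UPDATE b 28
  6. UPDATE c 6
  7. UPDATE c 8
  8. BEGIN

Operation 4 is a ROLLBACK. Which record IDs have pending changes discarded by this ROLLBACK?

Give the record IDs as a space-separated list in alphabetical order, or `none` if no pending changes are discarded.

Answer: c d

Derivation:
Initial committed: {b=1, c=5, d=5}
Op 1: BEGIN: in_txn=True, pending={}
Op 2: UPDATE c=28 (pending; pending now {c=28})
Op 3: UPDATE d=10 (pending; pending now {c=28, d=10})
Op 4: ROLLBACK: discarded pending ['c', 'd']; in_txn=False
Op 5: UPDATE b=28 (auto-commit; committed b=28)
Op 6: UPDATE c=6 (auto-commit; committed c=6)
Op 7: UPDATE c=8 (auto-commit; committed c=8)
Op 8: BEGIN: in_txn=True, pending={}
ROLLBACK at op 4 discards: ['c', 'd']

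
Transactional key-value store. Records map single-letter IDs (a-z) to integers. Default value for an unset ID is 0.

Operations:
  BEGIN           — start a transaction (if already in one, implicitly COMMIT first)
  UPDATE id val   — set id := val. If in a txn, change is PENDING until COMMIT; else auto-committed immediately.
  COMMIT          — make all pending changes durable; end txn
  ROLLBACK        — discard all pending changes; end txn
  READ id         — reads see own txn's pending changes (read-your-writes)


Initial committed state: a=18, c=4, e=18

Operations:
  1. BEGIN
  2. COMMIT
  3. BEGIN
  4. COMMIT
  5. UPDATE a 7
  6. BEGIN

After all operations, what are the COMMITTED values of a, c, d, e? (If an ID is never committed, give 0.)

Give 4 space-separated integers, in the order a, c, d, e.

Initial committed: {a=18, c=4, e=18}
Op 1: BEGIN: in_txn=True, pending={}
Op 2: COMMIT: merged [] into committed; committed now {a=18, c=4, e=18}
Op 3: BEGIN: in_txn=True, pending={}
Op 4: COMMIT: merged [] into committed; committed now {a=18, c=4, e=18}
Op 5: UPDATE a=7 (auto-commit; committed a=7)
Op 6: BEGIN: in_txn=True, pending={}
Final committed: {a=7, c=4, e=18}

Answer: 7 4 0 18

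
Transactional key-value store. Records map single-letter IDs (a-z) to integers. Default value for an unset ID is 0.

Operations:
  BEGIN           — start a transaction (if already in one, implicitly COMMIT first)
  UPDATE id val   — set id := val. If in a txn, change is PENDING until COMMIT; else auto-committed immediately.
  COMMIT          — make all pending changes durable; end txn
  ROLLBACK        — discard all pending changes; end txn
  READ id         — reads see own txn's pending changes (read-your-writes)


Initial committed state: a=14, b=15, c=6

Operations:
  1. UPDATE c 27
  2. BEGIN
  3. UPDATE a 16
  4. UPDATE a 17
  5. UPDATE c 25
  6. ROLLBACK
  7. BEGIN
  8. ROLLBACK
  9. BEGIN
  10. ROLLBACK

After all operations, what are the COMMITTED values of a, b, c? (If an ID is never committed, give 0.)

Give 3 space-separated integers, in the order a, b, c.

Initial committed: {a=14, b=15, c=6}
Op 1: UPDATE c=27 (auto-commit; committed c=27)
Op 2: BEGIN: in_txn=True, pending={}
Op 3: UPDATE a=16 (pending; pending now {a=16})
Op 4: UPDATE a=17 (pending; pending now {a=17})
Op 5: UPDATE c=25 (pending; pending now {a=17, c=25})
Op 6: ROLLBACK: discarded pending ['a', 'c']; in_txn=False
Op 7: BEGIN: in_txn=True, pending={}
Op 8: ROLLBACK: discarded pending []; in_txn=False
Op 9: BEGIN: in_txn=True, pending={}
Op 10: ROLLBACK: discarded pending []; in_txn=False
Final committed: {a=14, b=15, c=27}

Answer: 14 15 27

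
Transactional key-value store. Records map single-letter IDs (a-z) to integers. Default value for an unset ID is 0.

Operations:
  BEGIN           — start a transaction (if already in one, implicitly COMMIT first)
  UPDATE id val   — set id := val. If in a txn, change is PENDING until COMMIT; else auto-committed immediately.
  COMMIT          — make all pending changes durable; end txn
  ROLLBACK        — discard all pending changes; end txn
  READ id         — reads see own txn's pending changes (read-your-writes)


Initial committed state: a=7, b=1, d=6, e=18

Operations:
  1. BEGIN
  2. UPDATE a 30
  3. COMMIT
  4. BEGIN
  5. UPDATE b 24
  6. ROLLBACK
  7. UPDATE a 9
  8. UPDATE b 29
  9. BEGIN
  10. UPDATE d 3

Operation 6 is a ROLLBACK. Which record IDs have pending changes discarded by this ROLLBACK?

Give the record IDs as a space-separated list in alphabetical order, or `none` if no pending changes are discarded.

Initial committed: {a=7, b=1, d=6, e=18}
Op 1: BEGIN: in_txn=True, pending={}
Op 2: UPDATE a=30 (pending; pending now {a=30})
Op 3: COMMIT: merged ['a'] into committed; committed now {a=30, b=1, d=6, e=18}
Op 4: BEGIN: in_txn=True, pending={}
Op 5: UPDATE b=24 (pending; pending now {b=24})
Op 6: ROLLBACK: discarded pending ['b']; in_txn=False
Op 7: UPDATE a=9 (auto-commit; committed a=9)
Op 8: UPDATE b=29 (auto-commit; committed b=29)
Op 9: BEGIN: in_txn=True, pending={}
Op 10: UPDATE d=3 (pending; pending now {d=3})
ROLLBACK at op 6 discards: ['b']

Answer: b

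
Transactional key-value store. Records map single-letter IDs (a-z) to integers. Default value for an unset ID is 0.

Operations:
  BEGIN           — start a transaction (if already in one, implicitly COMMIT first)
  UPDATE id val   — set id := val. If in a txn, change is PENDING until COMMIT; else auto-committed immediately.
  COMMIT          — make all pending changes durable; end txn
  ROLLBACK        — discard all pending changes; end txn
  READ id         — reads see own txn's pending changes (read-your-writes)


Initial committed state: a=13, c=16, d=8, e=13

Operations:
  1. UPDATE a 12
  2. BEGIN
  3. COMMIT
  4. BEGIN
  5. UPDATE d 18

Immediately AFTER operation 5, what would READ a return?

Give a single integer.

Answer: 12

Derivation:
Initial committed: {a=13, c=16, d=8, e=13}
Op 1: UPDATE a=12 (auto-commit; committed a=12)
Op 2: BEGIN: in_txn=True, pending={}
Op 3: COMMIT: merged [] into committed; committed now {a=12, c=16, d=8, e=13}
Op 4: BEGIN: in_txn=True, pending={}
Op 5: UPDATE d=18 (pending; pending now {d=18})
After op 5: visible(a) = 12 (pending={d=18}, committed={a=12, c=16, d=8, e=13})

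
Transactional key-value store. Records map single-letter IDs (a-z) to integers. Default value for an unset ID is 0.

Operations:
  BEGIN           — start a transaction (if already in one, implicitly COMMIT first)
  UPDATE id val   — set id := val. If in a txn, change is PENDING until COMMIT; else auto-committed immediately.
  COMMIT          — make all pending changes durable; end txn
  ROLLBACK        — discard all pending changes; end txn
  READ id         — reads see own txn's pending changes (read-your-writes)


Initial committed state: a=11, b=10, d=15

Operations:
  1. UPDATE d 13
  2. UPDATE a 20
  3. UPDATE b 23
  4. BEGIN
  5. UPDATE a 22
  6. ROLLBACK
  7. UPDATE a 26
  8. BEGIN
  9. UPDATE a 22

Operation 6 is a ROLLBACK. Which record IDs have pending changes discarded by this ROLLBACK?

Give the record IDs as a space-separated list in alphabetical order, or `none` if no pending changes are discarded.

Initial committed: {a=11, b=10, d=15}
Op 1: UPDATE d=13 (auto-commit; committed d=13)
Op 2: UPDATE a=20 (auto-commit; committed a=20)
Op 3: UPDATE b=23 (auto-commit; committed b=23)
Op 4: BEGIN: in_txn=True, pending={}
Op 5: UPDATE a=22 (pending; pending now {a=22})
Op 6: ROLLBACK: discarded pending ['a']; in_txn=False
Op 7: UPDATE a=26 (auto-commit; committed a=26)
Op 8: BEGIN: in_txn=True, pending={}
Op 9: UPDATE a=22 (pending; pending now {a=22})
ROLLBACK at op 6 discards: ['a']

Answer: a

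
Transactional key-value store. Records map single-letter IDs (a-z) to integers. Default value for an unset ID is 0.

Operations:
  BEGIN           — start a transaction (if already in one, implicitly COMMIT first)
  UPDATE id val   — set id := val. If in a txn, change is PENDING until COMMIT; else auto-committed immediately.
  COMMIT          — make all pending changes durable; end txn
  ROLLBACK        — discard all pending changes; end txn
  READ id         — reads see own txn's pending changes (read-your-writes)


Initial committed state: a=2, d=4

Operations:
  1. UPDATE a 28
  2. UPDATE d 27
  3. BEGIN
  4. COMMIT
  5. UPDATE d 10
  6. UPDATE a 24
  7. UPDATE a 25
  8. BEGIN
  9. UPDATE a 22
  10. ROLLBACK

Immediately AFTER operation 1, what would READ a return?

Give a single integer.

Answer: 28

Derivation:
Initial committed: {a=2, d=4}
Op 1: UPDATE a=28 (auto-commit; committed a=28)
After op 1: visible(a) = 28 (pending={}, committed={a=28, d=4})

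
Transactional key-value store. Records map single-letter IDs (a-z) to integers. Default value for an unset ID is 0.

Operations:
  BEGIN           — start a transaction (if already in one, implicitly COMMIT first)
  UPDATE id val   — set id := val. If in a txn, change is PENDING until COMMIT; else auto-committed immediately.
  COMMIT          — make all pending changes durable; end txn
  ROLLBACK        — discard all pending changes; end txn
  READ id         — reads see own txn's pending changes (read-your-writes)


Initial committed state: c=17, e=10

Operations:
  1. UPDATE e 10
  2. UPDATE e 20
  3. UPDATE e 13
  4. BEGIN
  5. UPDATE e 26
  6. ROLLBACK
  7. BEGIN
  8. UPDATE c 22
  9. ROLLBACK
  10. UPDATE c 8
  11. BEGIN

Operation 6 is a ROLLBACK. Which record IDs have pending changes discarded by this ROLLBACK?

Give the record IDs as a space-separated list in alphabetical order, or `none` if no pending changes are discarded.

Initial committed: {c=17, e=10}
Op 1: UPDATE e=10 (auto-commit; committed e=10)
Op 2: UPDATE e=20 (auto-commit; committed e=20)
Op 3: UPDATE e=13 (auto-commit; committed e=13)
Op 4: BEGIN: in_txn=True, pending={}
Op 5: UPDATE e=26 (pending; pending now {e=26})
Op 6: ROLLBACK: discarded pending ['e']; in_txn=False
Op 7: BEGIN: in_txn=True, pending={}
Op 8: UPDATE c=22 (pending; pending now {c=22})
Op 9: ROLLBACK: discarded pending ['c']; in_txn=False
Op 10: UPDATE c=8 (auto-commit; committed c=8)
Op 11: BEGIN: in_txn=True, pending={}
ROLLBACK at op 6 discards: ['e']

Answer: e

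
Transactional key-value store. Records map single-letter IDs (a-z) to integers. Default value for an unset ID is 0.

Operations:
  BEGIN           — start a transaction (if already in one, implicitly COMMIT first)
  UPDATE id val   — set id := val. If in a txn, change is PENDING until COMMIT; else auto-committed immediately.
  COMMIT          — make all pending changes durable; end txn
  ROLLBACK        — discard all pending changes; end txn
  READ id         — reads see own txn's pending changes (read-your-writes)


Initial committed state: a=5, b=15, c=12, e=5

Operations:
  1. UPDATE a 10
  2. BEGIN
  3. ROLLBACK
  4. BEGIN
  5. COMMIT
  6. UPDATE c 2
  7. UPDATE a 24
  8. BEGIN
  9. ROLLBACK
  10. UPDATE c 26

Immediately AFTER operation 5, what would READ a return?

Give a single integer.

Answer: 10

Derivation:
Initial committed: {a=5, b=15, c=12, e=5}
Op 1: UPDATE a=10 (auto-commit; committed a=10)
Op 2: BEGIN: in_txn=True, pending={}
Op 3: ROLLBACK: discarded pending []; in_txn=False
Op 4: BEGIN: in_txn=True, pending={}
Op 5: COMMIT: merged [] into committed; committed now {a=10, b=15, c=12, e=5}
After op 5: visible(a) = 10 (pending={}, committed={a=10, b=15, c=12, e=5})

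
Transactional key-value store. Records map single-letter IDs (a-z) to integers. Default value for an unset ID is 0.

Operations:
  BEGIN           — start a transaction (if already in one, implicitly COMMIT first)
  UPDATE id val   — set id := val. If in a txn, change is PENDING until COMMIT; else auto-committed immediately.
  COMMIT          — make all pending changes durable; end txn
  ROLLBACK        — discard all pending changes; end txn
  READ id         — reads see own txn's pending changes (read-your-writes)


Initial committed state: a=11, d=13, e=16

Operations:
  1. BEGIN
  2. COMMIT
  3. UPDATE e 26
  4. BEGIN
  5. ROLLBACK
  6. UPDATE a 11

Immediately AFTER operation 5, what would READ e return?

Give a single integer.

Initial committed: {a=11, d=13, e=16}
Op 1: BEGIN: in_txn=True, pending={}
Op 2: COMMIT: merged [] into committed; committed now {a=11, d=13, e=16}
Op 3: UPDATE e=26 (auto-commit; committed e=26)
Op 4: BEGIN: in_txn=True, pending={}
Op 5: ROLLBACK: discarded pending []; in_txn=False
After op 5: visible(e) = 26 (pending={}, committed={a=11, d=13, e=26})

Answer: 26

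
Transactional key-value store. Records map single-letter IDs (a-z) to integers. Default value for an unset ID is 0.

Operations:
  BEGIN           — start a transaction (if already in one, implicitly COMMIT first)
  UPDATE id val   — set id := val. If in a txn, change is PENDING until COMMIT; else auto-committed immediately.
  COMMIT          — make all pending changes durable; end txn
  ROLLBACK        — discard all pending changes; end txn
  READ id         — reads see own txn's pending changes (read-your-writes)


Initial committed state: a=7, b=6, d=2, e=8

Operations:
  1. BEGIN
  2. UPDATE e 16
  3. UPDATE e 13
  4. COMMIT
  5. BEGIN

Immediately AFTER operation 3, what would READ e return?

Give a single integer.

Answer: 13

Derivation:
Initial committed: {a=7, b=6, d=2, e=8}
Op 1: BEGIN: in_txn=True, pending={}
Op 2: UPDATE e=16 (pending; pending now {e=16})
Op 3: UPDATE e=13 (pending; pending now {e=13})
After op 3: visible(e) = 13 (pending={e=13}, committed={a=7, b=6, d=2, e=8})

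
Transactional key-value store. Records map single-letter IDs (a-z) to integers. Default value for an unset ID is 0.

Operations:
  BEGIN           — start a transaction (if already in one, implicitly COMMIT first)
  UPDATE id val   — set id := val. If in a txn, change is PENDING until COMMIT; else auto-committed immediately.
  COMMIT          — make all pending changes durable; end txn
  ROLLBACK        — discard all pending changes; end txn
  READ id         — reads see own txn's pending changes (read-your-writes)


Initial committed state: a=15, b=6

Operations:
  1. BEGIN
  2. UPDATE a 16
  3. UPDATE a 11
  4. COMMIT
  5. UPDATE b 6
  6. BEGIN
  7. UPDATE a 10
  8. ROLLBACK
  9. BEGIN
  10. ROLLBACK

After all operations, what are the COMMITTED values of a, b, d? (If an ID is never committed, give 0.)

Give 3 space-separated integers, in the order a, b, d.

Initial committed: {a=15, b=6}
Op 1: BEGIN: in_txn=True, pending={}
Op 2: UPDATE a=16 (pending; pending now {a=16})
Op 3: UPDATE a=11 (pending; pending now {a=11})
Op 4: COMMIT: merged ['a'] into committed; committed now {a=11, b=6}
Op 5: UPDATE b=6 (auto-commit; committed b=6)
Op 6: BEGIN: in_txn=True, pending={}
Op 7: UPDATE a=10 (pending; pending now {a=10})
Op 8: ROLLBACK: discarded pending ['a']; in_txn=False
Op 9: BEGIN: in_txn=True, pending={}
Op 10: ROLLBACK: discarded pending []; in_txn=False
Final committed: {a=11, b=6}

Answer: 11 6 0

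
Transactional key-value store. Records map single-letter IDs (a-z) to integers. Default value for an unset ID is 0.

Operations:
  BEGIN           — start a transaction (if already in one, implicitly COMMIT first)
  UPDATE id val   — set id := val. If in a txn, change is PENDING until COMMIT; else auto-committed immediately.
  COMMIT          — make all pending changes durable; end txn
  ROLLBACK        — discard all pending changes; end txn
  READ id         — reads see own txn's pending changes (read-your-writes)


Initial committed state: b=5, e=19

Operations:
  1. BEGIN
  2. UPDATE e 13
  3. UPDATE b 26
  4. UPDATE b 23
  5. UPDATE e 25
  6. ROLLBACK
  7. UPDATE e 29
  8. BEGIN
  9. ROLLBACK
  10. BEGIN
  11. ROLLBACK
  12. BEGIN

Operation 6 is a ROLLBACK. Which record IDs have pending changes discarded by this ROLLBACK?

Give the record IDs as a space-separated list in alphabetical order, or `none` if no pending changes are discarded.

Answer: b e

Derivation:
Initial committed: {b=5, e=19}
Op 1: BEGIN: in_txn=True, pending={}
Op 2: UPDATE e=13 (pending; pending now {e=13})
Op 3: UPDATE b=26 (pending; pending now {b=26, e=13})
Op 4: UPDATE b=23 (pending; pending now {b=23, e=13})
Op 5: UPDATE e=25 (pending; pending now {b=23, e=25})
Op 6: ROLLBACK: discarded pending ['b', 'e']; in_txn=False
Op 7: UPDATE e=29 (auto-commit; committed e=29)
Op 8: BEGIN: in_txn=True, pending={}
Op 9: ROLLBACK: discarded pending []; in_txn=False
Op 10: BEGIN: in_txn=True, pending={}
Op 11: ROLLBACK: discarded pending []; in_txn=False
Op 12: BEGIN: in_txn=True, pending={}
ROLLBACK at op 6 discards: ['b', 'e']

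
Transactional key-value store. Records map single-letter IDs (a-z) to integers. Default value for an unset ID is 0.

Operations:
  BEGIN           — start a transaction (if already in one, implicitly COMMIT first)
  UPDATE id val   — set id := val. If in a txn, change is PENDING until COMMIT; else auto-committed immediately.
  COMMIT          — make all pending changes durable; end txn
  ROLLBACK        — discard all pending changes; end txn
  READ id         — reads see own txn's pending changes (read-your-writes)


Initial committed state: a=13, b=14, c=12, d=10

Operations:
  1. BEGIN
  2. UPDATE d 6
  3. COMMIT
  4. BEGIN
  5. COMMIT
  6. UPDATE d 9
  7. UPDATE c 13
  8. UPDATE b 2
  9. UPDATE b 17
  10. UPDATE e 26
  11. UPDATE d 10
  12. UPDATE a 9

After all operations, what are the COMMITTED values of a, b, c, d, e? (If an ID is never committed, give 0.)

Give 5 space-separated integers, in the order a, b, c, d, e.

Answer: 9 17 13 10 26

Derivation:
Initial committed: {a=13, b=14, c=12, d=10}
Op 1: BEGIN: in_txn=True, pending={}
Op 2: UPDATE d=6 (pending; pending now {d=6})
Op 3: COMMIT: merged ['d'] into committed; committed now {a=13, b=14, c=12, d=6}
Op 4: BEGIN: in_txn=True, pending={}
Op 5: COMMIT: merged [] into committed; committed now {a=13, b=14, c=12, d=6}
Op 6: UPDATE d=9 (auto-commit; committed d=9)
Op 7: UPDATE c=13 (auto-commit; committed c=13)
Op 8: UPDATE b=2 (auto-commit; committed b=2)
Op 9: UPDATE b=17 (auto-commit; committed b=17)
Op 10: UPDATE e=26 (auto-commit; committed e=26)
Op 11: UPDATE d=10 (auto-commit; committed d=10)
Op 12: UPDATE a=9 (auto-commit; committed a=9)
Final committed: {a=9, b=17, c=13, d=10, e=26}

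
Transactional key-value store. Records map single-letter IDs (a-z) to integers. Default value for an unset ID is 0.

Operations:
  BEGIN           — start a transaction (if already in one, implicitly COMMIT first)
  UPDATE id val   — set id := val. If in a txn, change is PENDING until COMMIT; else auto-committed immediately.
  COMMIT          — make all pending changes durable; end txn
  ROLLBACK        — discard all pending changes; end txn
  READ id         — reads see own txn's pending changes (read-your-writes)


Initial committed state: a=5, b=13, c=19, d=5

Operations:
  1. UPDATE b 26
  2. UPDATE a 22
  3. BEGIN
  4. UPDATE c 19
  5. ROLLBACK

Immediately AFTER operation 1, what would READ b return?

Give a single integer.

Initial committed: {a=5, b=13, c=19, d=5}
Op 1: UPDATE b=26 (auto-commit; committed b=26)
After op 1: visible(b) = 26 (pending={}, committed={a=5, b=26, c=19, d=5})

Answer: 26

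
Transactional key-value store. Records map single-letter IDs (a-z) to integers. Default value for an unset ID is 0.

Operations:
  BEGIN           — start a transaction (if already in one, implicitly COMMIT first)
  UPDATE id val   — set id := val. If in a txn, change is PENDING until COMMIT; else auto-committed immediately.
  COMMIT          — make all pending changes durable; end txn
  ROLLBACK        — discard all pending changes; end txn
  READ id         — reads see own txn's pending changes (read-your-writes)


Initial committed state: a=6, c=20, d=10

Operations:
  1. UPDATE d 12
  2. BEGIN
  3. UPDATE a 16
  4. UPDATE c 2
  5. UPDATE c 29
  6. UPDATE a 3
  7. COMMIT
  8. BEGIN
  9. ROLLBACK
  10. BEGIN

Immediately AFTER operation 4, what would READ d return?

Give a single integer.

Answer: 12

Derivation:
Initial committed: {a=6, c=20, d=10}
Op 1: UPDATE d=12 (auto-commit; committed d=12)
Op 2: BEGIN: in_txn=True, pending={}
Op 3: UPDATE a=16 (pending; pending now {a=16})
Op 4: UPDATE c=2 (pending; pending now {a=16, c=2})
After op 4: visible(d) = 12 (pending={a=16, c=2}, committed={a=6, c=20, d=12})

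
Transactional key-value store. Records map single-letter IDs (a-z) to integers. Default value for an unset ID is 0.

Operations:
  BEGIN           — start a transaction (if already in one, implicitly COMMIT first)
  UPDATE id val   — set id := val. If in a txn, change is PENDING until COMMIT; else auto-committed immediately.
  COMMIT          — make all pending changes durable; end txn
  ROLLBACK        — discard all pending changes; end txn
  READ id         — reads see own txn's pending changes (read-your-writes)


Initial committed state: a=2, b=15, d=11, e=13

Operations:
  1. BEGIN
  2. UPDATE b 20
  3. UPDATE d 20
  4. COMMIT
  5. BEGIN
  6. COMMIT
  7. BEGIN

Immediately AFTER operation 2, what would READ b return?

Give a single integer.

Initial committed: {a=2, b=15, d=11, e=13}
Op 1: BEGIN: in_txn=True, pending={}
Op 2: UPDATE b=20 (pending; pending now {b=20})
After op 2: visible(b) = 20 (pending={b=20}, committed={a=2, b=15, d=11, e=13})

Answer: 20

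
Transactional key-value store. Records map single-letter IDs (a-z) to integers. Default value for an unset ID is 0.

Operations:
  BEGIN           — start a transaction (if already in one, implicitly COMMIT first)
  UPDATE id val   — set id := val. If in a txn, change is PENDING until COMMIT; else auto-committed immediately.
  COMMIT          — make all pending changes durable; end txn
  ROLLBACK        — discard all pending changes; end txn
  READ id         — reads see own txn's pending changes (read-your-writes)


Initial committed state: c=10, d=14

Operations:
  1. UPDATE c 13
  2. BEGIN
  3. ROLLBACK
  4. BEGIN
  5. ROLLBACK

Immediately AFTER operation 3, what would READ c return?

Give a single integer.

Initial committed: {c=10, d=14}
Op 1: UPDATE c=13 (auto-commit; committed c=13)
Op 2: BEGIN: in_txn=True, pending={}
Op 3: ROLLBACK: discarded pending []; in_txn=False
After op 3: visible(c) = 13 (pending={}, committed={c=13, d=14})

Answer: 13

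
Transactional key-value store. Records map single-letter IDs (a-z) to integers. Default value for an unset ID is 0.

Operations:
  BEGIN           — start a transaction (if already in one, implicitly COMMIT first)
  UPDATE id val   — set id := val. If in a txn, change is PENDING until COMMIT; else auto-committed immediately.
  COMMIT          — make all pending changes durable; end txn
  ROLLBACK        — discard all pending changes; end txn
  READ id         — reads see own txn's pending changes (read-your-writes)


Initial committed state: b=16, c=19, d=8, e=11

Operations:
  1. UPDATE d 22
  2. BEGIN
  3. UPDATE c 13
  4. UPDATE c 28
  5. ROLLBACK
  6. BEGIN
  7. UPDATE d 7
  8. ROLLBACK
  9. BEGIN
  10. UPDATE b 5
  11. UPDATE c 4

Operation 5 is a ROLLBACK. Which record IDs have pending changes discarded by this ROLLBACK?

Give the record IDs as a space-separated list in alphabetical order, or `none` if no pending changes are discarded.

Initial committed: {b=16, c=19, d=8, e=11}
Op 1: UPDATE d=22 (auto-commit; committed d=22)
Op 2: BEGIN: in_txn=True, pending={}
Op 3: UPDATE c=13 (pending; pending now {c=13})
Op 4: UPDATE c=28 (pending; pending now {c=28})
Op 5: ROLLBACK: discarded pending ['c']; in_txn=False
Op 6: BEGIN: in_txn=True, pending={}
Op 7: UPDATE d=7 (pending; pending now {d=7})
Op 8: ROLLBACK: discarded pending ['d']; in_txn=False
Op 9: BEGIN: in_txn=True, pending={}
Op 10: UPDATE b=5 (pending; pending now {b=5})
Op 11: UPDATE c=4 (pending; pending now {b=5, c=4})
ROLLBACK at op 5 discards: ['c']

Answer: c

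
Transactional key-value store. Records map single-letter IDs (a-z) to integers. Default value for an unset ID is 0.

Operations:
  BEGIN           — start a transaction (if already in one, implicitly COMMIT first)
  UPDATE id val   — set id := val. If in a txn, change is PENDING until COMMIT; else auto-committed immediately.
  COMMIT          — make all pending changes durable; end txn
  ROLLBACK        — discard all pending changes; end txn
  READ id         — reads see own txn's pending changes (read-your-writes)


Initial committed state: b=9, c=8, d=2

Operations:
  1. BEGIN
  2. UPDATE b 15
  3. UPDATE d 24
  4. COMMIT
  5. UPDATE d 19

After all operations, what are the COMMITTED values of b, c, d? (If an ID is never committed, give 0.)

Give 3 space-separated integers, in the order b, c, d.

Initial committed: {b=9, c=8, d=2}
Op 1: BEGIN: in_txn=True, pending={}
Op 2: UPDATE b=15 (pending; pending now {b=15})
Op 3: UPDATE d=24 (pending; pending now {b=15, d=24})
Op 4: COMMIT: merged ['b', 'd'] into committed; committed now {b=15, c=8, d=24}
Op 5: UPDATE d=19 (auto-commit; committed d=19)
Final committed: {b=15, c=8, d=19}

Answer: 15 8 19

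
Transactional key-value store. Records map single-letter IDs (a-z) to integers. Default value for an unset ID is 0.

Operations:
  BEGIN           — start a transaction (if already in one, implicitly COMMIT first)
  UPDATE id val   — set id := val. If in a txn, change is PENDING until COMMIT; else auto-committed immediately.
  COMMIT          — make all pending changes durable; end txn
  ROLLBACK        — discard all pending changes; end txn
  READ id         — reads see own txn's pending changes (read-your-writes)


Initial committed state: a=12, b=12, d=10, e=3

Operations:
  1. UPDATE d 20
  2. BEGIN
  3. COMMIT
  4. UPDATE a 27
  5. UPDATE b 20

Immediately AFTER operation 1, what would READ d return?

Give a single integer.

Initial committed: {a=12, b=12, d=10, e=3}
Op 1: UPDATE d=20 (auto-commit; committed d=20)
After op 1: visible(d) = 20 (pending={}, committed={a=12, b=12, d=20, e=3})

Answer: 20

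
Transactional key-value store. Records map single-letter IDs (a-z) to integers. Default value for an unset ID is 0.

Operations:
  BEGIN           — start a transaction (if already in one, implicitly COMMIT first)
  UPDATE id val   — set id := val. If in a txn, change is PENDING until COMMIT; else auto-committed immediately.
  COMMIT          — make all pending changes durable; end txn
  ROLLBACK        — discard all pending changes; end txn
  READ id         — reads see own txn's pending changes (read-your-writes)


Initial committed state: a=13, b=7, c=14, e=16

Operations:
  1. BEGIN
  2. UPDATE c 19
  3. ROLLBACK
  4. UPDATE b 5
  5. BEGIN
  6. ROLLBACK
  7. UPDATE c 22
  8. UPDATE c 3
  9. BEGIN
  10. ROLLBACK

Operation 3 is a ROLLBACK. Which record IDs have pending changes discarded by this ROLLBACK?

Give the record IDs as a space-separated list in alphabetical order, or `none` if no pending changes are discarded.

Answer: c

Derivation:
Initial committed: {a=13, b=7, c=14, e=16}
Op 1: BEGIN: in_txn=True, pending={}
Op 2: UPDATE c=19 (pending; pending now {c=19})
Op 3: ROLLBACK: discarded pending ['c']; in_txn=False
Op 4: UPDATE b=5 (auto-commit; committed b=5)
Op 5: BEGIN: in_txn=True, pending={}
Op 6: ROLLBACK: discarded pending []; in_txn=False
Op 7: UPDATE c=22 (auto-commit; committed c=22)
Op 8: UPDATE c=3 (auto-commit; committed c=3)
Op 9: BEGIN: in_txn=True, pending={}
Op 10: ROLLBACK: discarded pending []; in_txn=False
ROLLBACK at op 3 discards: ['c']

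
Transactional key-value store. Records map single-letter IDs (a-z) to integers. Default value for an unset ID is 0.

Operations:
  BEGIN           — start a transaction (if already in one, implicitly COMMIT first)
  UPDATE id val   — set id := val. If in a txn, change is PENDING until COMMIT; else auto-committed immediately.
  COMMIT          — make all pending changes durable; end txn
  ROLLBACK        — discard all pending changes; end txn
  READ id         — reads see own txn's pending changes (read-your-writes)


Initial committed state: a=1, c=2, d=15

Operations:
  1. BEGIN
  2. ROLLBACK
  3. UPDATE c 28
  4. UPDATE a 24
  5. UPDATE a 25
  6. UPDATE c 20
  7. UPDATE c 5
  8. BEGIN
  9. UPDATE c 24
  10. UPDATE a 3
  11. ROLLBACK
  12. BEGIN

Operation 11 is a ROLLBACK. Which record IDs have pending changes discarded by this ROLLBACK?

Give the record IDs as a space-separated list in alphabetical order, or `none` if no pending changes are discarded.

Answer: a c

Derivation:
Initial committed: {a=1, c=2, d=15}
Op 1: BEGIN: in_txn=True, pending={}
Op 2: ROLLBACK: discarded pending []; in_txn=False
Op 3: UPDATE c=28 (auto-commit; committed c=28)
Op 4: UPDATE a=24 (auto-commit; committed a=24)
Op 5: UPDATE a=25 (auto-commit; committed a=25)
Op 6: UPDATE c=20 (auto-commit; committed c=20)
Op 7: UPDATE c=5 (auto-commit; committed c=5)
Op 8: BEGIN: in_txn=True, pending={}
Op 9: UPDATE c=24 (pending; pending now {c=24})
Op 10: UPDATE a=3 (pending; pending now {a=3, c=24})
Op 11: ROLLBACK: discarded pending ['a', 'c']; in_txn=False
Op 12: BEGIN: in_txn=True, pending={}
ROLLBACK at op 11 discards: ['a', 'c']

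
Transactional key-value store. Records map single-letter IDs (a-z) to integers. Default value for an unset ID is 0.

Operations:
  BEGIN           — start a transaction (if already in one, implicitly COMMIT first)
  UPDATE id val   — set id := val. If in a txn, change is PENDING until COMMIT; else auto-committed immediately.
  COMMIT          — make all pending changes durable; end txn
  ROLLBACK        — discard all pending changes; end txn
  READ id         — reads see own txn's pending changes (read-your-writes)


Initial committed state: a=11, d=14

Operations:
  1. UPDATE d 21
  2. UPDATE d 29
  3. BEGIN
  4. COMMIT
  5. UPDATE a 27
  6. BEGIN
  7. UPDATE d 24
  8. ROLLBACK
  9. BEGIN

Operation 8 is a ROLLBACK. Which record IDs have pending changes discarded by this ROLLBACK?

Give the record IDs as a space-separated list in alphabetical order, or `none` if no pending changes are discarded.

Answer: d

Derivation:
Initial committed: {a=11, d=14}
Op 1: UPDATE d=21 (auto-commit; committed d=21)
Op 2: UPDATE d=29 (auto-commit; committed d=29)
Op 3: BEGIN: in_txn=True, pending={}
Op 4: COMMIT: merged [] into committed; committed now {a=11, d=29}
Op 5: UPDATE a=27 (auto-commit; committed a=27)
Op 6: BEGIN: in_txn=True, pending={}
Op 7: UPDATE d=24 (pending; pending now {d=24})
Op 8: ROLLBACK: discarded pending ['d']; in_txn=False
Op 9: BEGIN: in_txn=True, pending={}
ROLLBACK at op 8 discards: ['d']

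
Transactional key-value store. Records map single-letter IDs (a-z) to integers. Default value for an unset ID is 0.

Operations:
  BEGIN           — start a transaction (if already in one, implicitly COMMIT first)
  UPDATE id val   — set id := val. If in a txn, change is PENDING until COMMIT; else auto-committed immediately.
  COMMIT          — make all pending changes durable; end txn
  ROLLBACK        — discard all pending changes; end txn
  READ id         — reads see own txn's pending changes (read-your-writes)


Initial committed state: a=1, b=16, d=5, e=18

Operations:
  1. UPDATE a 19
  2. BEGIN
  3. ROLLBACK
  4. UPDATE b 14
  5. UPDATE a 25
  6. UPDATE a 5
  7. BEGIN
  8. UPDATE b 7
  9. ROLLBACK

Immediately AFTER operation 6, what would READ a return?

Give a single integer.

Answer: 5

Derivation:
Initial committed: {a=1, b=16, d=5, e=18}
Op 1: UPDATE a=19 (auto-commit; committed a=19)
Op 2: BEGIN: in_txn=True, pending={}
Op 3: ROLLBACK: discarded pending []; in_txn=False
Op 4: UPDATE b=14 (auto-commit; committed b=14)
Op 5: UPDATE a=25 (auto-commit; committed a=25)
Op 6: UPDATE a=5 (auto-commit; committed a=5)
After op 6: visible(a) = 5 (pending={}, committed={a=5, b=14, d=5, e=18})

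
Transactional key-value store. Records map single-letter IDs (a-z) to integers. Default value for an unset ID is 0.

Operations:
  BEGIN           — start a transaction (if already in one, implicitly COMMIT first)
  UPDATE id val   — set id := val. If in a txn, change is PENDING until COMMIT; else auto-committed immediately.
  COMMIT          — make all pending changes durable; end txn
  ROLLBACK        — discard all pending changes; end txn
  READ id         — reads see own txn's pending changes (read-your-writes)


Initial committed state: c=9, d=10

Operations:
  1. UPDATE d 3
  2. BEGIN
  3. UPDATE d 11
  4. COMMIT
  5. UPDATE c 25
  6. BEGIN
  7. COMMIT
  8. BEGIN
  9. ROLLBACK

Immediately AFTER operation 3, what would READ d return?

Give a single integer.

Answer: 11

Derivation:
Initial committed: {c=9, d=10}
Op 1: UPDATE d=3 (auto-commit; committed d=3)
Op 2: BEGIN: in_txn=True, pending={}
Op 3: UPDATE d=11 (pending; pending now {d=11})
After op 3: visible(d) = 11 (pending={d=11}, committed={c=9, d=3})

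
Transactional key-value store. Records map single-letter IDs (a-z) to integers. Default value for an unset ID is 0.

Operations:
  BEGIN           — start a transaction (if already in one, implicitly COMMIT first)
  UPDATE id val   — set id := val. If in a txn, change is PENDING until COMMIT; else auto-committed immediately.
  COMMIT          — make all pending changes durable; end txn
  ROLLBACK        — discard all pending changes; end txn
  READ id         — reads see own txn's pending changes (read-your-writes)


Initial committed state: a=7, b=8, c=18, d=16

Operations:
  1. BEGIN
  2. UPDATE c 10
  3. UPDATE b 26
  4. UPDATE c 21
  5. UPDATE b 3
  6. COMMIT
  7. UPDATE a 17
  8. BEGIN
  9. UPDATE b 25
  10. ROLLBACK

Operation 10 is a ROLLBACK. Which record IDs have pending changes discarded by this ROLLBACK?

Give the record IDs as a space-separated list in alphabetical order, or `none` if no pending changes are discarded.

Initial committed: {a=7, b=8, c=18, d=16}
Op 1: BEGIN: in_txn=True, pending={}
Op 2: UPDATE c=10 (pending; pending now {c=10})
Op 3: UPDATE b=26 (pending; pending now {b=26, c=10})
Op 4: UPDATE c=21 (pending; pending now {b=26, c=21})
Op 5: UPDATE b=3 (pending; pending now {b=3, c=21})
Op 6: COMMIT: merged ['b', 'c'] into committed; committed now {a=7, b=3, c=21, d=16}
Op 7: UPDATE a=17 (auto-commit; committed a=17)
Op 8: BEGIN: in_txn=True, pending={}
Op 9: UPDATE b=25 (pending; pending now {b=25})
Op 10: ROLLBACK: discarded pending ['b']; in_txn=False
ROLLBACK at op 10 discards: ['b']

Answer: b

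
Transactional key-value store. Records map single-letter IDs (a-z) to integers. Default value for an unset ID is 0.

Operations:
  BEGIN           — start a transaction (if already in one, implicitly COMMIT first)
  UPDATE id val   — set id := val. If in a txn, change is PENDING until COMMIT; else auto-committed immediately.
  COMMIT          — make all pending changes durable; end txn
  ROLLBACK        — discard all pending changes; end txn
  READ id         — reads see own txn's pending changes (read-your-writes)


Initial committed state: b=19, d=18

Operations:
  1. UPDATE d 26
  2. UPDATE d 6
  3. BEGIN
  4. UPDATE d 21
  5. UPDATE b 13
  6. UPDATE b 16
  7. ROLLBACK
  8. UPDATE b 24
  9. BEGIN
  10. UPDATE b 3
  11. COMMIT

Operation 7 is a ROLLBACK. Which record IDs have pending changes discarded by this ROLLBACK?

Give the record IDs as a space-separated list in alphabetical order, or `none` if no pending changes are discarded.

Answer: b d

Derivation:
Initial committed: {b=19, d=18}
Op 1: UPDATE d=26 (auto-commit; committed d=26)
Op 2: UPDATE d=6 (auto-commit; committed d=6)
Op 3: BEGIN: in_txn=True, pending={}
Op 4: UPDATE d=21 (pending; pending now {d=21})
Op 5: UPDATE b=13 (pending; pending now {b=13, d=21})
Op 6: UPDATE b=16 (pending; pending now {b=16, d=21})
Op 7: ROLLBACK: discarded pending ['b', 'd']; in_txn=False
Op 8: UPDATE b=24 (auto-commit; committed b=24)
Op 9: BEGIN: in_txn=True, pending={}
Op 10: UPDATE b=3 (pending; pending now {b=3})
Op 11: COMMIT: merged ['b'] into committed; committed now {b=3, d=6}
ROLLBACK at op 7 discards: ['b', 'd']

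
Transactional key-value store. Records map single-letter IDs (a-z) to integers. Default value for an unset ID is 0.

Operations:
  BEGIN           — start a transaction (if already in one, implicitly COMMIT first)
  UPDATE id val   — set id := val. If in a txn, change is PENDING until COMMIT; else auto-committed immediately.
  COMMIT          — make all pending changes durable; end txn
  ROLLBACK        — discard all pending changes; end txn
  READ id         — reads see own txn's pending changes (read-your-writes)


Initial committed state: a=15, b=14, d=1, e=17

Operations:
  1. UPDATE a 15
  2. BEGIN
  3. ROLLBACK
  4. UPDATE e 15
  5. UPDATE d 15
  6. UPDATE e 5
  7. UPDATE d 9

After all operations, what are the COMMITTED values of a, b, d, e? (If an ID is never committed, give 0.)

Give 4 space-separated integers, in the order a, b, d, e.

Initial committed: {a=15, b=14, d=1, e=17}
Op 1: UPDATE a=15 (auto-commit; committed a=15)
Op 2: BEGIN: in_txn=True, pending={}
Op 3: ROLLBACK: discarded pending []; in_txn=False
Op 4: UPDATE e=15 (auto-commit; committed e=15)
Op 5: UPDATE d=15 (auto-commit; committed d=15)
Op 6: UPDATE e=5 (auto-commit; committed e=5)
Op 7: UPDATE d=9 (auto-commit; committed d=9)
Final committed: {a=15, b=14, d=9, e=5}

Answer: 15 14 9 5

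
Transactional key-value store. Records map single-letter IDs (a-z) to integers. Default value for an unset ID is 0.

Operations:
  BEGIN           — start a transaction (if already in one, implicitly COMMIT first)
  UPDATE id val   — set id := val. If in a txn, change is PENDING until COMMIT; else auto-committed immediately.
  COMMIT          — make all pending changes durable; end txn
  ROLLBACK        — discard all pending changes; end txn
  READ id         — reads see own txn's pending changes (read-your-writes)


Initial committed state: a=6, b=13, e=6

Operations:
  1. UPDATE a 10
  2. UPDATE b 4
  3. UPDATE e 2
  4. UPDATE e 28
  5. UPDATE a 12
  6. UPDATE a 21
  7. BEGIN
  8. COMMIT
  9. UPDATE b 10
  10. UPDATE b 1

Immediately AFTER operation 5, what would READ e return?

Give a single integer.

Initial committed: {a=6, b=13, e=6}
Op 1: UPDATE a=10 (auto-commit; committed a=10)
Op 2: UPDATE b=4 (auto-commit; committed b=4)
Op 3: UPDATE e=2 (auto-commit; committed e=2)
Op 4: UPDATE e=28 (auto-commit; committed e=28)
Op 5: UPDATE a=12 (auto-commit; committed a=12)
After op 5: visible(e) = 28 (pending={}, committed={a=12, b=4, e=28})

Answer: 28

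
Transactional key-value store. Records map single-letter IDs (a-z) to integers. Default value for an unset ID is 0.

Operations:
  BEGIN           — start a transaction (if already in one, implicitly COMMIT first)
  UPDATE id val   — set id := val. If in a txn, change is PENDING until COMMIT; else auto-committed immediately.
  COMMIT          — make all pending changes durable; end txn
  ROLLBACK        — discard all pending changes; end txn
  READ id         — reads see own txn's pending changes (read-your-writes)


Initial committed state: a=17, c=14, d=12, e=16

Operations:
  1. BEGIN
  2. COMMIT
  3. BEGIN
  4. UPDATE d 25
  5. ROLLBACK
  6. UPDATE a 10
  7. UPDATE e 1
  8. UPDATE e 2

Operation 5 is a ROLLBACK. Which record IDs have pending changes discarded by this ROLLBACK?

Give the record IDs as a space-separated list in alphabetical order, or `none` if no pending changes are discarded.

Answer: d

Derivation:
Initial committed: {a=17, c=14, d=12, e=16}
Op 1: BEGIN: in_txn=True, pending={}
Op 2: COMMIT: merged [] into committed; committed now {a=17, c=14, d=12, e=16}
Op 3: BEGIN: in_txn=True, pending={}
Op 4: UPDATE d=25 (pending; pending now {d=25})
Op 5: ROLLBACK: discarded pending ['d']; in_txn=False
Op 6: UPDATE a=10 (auto-commit; committed a=10)
Op 7: UPDATE e=1 (auto-commit; committed e=1)
Op 8: UPDATE e=2 (auto-commit; committed e=2)
ROLLBACK at op 5 discards: ['d']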